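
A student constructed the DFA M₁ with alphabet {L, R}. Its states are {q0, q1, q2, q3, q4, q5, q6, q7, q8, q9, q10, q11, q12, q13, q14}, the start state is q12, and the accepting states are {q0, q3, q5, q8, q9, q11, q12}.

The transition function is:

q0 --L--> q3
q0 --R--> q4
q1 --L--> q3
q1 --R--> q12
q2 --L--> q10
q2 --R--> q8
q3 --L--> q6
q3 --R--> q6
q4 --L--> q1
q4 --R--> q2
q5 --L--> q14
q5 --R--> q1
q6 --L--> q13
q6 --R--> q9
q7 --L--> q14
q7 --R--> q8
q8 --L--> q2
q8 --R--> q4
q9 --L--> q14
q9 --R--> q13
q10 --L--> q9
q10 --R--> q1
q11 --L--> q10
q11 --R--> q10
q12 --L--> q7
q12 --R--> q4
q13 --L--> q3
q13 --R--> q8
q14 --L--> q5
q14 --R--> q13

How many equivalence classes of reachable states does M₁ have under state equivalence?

8

States {q0,q11} cannot be reached from the start state, so discard them.
P0 = {q3,q5,q8,q9,q12} | {q1,q2,q4,q6,q7,q10,q13,q14}.
Split {q1,q2,q4,q6,q7,q10,q13,q14} by δ(·,L) → {q1,q10,q13,q14} and {q2,q4,q6,q7}.
Split {q3,q5,q8,q9,q12} by δ(·,L) → {q3,q8,q12} and {q5,q9}.
Split {q1,q10,q13,q14} by δ(·,L) → {q1,q13} and {q10,q14}.
Refine {q2,q4,q6,q7} on symbol L: members go to different blocks, giving {q2,q7} and {q4,q6}.
Split {q3,q8,q12} by δ(·,L) → {q8,q12} and {q3}.
Split {q4,q6} by δ(·,R) → {q4} and {q6}.
No further refinement is possible. Final partition (8 blocks): {q8,q12} | {q1,q13} | {q2,q7} | {q5,q9} | {q10,q14} | {q4} | {q3} | {q6}.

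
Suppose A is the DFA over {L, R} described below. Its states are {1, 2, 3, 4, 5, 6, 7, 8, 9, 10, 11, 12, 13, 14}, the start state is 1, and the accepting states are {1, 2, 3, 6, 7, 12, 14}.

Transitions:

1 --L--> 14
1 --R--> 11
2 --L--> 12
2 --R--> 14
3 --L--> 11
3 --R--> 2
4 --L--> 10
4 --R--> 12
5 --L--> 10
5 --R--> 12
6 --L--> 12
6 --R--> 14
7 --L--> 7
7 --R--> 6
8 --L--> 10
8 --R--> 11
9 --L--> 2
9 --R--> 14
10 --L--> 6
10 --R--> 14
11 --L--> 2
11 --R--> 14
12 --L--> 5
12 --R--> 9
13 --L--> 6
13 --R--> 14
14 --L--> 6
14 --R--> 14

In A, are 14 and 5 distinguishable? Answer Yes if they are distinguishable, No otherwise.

Yes

States {3,4,7,8,13} cannot be reached from the start state, so discard them.
P0 = {1,2,6,12,14} | {5,9,10,11}.
Split {1,2,6,12,14} by δ(·,L) → {1,2,6,14} and {12}.
Split {1,2,6,14} by δ(·,L) → {1,14} and {2,6}.
Refine {1,14} on symbol L: members go to different blocks, giving {1} and {14}.
Split {5,9,10,11} by δ(·,L) → {9,10,11} and {5}.
No further refinement is possible. Final partition (6 blocks): {1} | {9,10,11} | {12} | {2,6} | {14} | {5}.
14 and 5 end up in different blocks, so they are distinguishable. For instance, the string 'ε' is accepted from only 14.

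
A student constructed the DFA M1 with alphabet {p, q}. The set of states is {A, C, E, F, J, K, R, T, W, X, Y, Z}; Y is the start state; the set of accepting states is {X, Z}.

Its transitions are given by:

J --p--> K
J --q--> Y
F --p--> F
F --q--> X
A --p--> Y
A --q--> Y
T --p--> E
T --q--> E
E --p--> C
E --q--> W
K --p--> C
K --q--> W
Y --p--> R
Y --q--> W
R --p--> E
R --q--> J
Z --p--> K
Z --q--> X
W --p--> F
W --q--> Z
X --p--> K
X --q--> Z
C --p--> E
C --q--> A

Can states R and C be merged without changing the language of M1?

Yes

First remove the unreachable states {T}; 11 states remain.
P0 = {X,Z} | {A,C,E,F,J,K,R,W,Y}.
On input q, block {A,C,E,F,J,K,R,W,Y} splits into {A,C,E,J,K,R,Y} and {F,W}.
Refine {A,C,E,J,K,R,Y} on symbol q: members go to different blocks, giving {A,C,J,R} and {E,K,Y}.
On input q, block {A,C,J,R} splits into {C,R} and {A,J}.
Stable partition: {X,Z} | {C,R} | {F,W} | {E,K,Y} | {A,J} — 5 equivalence classes.
R and C lie in the same block of the stable partition, so they are equivalent — no string distinguishes them.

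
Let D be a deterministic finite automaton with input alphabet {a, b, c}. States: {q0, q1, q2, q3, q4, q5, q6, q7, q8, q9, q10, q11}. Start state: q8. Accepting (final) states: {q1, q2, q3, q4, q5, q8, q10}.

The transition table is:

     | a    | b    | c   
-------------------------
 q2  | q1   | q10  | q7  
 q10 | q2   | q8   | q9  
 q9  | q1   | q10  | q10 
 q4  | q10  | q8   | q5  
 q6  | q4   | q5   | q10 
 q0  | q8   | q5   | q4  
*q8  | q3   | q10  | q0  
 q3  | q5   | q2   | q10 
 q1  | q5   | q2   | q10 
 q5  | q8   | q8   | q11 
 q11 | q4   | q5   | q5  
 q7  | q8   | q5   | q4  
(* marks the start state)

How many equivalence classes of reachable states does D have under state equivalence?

States {q6} cannot be reached from the start state, so discard them.
Initial partition by acceptance: {q1,q2,q3,q4,q5,q8,q10} | {q0,q7,q9,q11}.
Refine {q1,q2,q3,q4,q5,q8,q10} on symbol c: members go to different blocks, giving {q2,q5,q8,q10} and {q1,q3,q4}.
Split {q2,q5,q8,q10} by δ(·,a) → {q2,q8} and {q5,q10}.
Refine {q0,q7,q9,q11} on symbol a: members go to different blocks, giving {q0,q7} and {q9,q11}.
Stable partition: {q2,q8} | {q0,q7} | {q1,q3,q4} | {q5,q10} | {q9,q11} — 5 equivalence classes.

5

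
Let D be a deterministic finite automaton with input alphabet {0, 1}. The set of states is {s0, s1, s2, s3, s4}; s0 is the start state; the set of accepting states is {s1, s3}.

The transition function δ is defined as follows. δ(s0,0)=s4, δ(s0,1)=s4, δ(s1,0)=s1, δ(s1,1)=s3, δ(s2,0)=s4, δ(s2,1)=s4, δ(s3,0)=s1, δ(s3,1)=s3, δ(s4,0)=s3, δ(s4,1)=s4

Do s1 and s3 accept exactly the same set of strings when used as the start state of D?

Yes

States {s2} cannot be reached from the start state, so discard them.
Start with accepting vs non-accepting: {s1,s3} | {s0,s4}.
On input 0, block {s0,s4} splits into {s0} and {s4}.
Stable partition: {s1,s3} | {s0} | {s4} — 3 equivalence classes.
s1 and s3 lie in the same block of the stable partition, so they are equivalent — no string distinguishes them.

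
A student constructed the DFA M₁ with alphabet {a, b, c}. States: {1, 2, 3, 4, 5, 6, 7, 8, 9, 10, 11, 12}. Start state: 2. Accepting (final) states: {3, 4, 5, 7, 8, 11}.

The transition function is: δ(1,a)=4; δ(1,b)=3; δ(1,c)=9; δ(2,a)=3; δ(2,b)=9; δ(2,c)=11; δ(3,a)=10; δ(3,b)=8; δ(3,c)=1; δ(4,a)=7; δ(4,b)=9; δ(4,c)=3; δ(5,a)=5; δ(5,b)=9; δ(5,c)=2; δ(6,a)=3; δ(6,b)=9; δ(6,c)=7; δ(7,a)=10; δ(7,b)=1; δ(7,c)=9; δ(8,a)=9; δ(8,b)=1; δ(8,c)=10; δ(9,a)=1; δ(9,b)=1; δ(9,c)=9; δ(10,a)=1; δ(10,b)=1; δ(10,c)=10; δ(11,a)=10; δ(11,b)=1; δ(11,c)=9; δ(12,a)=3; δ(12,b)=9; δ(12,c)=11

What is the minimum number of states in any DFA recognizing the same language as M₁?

States {5,6,12} cannot be reached from the start state, so discard them.
P0 = {3,4,7,8,11} | {1,2,9,10}.
Split {3,4,7,8,11} by δ(·,a) → {3,7,8,11} and {4}.
Split {3,7,8,11} by δ(·,b) → {7,8,11} and {3}.
Refine {1,2,9,10} on symbol a: members go to different blocks, giving {9,10} and {1} and {2}.
The partition is now stable with 6 blocks: {7,8,11} | {9,10} | {4} | {3} | {1} | {2}.

6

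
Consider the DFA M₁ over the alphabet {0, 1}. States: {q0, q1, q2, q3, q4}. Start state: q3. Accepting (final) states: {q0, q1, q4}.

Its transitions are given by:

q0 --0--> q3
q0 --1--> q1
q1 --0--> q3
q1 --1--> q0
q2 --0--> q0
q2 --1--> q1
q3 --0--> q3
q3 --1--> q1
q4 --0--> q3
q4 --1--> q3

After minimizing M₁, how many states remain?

Reachable states from the start: {q0,q1,q3}. Unreachable: {q2,q4} — drop them.
Start with accepting vs non-accepting: {q0,q1} | {q3}.
Stable partition: {q0,q1} | {q3} — 2 equivalence classes.

2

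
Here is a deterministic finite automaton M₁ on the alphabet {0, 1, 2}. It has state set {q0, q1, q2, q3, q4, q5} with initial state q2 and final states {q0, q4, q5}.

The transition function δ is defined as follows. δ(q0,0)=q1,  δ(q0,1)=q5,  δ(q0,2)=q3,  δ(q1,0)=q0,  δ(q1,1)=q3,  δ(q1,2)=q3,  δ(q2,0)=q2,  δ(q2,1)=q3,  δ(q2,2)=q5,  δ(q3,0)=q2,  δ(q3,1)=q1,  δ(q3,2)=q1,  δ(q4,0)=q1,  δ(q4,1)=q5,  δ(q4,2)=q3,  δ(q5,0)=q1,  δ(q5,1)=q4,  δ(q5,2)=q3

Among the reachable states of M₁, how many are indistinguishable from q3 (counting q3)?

P0 = {q0,q4,q5} | {q1,q2,q3}.
Refine {q1,q2,q3} on symbol 0: members go to different blocks, giving {q2,q3} and {q1}.
Split {q2,q3} by δ(·,1) → {q2} and {q3}.
Stable partition: {q0,q4,q5} | {q2} | {q1} | {q3} — 4 equivalence classes.
The equivalence class containing q3 is {q3}, of size 1.

1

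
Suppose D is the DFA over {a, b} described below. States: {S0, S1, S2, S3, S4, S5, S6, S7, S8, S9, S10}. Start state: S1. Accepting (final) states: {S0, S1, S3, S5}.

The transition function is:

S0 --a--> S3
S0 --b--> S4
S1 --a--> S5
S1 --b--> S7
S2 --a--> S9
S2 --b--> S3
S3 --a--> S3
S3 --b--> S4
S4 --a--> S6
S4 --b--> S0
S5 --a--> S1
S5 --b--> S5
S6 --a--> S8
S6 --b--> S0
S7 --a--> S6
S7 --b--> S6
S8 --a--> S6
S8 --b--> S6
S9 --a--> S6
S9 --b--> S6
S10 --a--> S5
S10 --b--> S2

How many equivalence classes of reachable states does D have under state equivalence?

States {S2,S9,S10} cannot be reached from the start state, so discard them.
Initial partition by acceptance: {S0,S1,S3,S5} | {S4,S6,S7,S8}.
Split {S0,S1,S3,S5} by δ(·,b) → {S0,S1,S3} and {S5}.
Split {S0,S1,S3} by δ(·,a) → {S0,S3} and {S1}.
On input b, block {S4,S6,S7,S8} splits into {S4,S6} and {S7,S8}.
Refine {S4,S6} on symbol a: members go to different blocks, giving {S4} and {S6}.
The partition is now stable with 6 blocks: {S0,S3} | {S4} | {S5} | {S1} | {S7,S8} | {S6}.

6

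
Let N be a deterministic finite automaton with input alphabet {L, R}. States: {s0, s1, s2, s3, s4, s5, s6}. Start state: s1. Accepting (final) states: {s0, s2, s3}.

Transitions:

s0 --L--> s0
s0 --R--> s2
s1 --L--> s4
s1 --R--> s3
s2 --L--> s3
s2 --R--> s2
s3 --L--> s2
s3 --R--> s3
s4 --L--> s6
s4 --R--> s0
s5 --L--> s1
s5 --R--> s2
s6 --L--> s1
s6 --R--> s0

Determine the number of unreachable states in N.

1

Starting at s1 and following transitions, the reachable set is {s0, s1, s2, s3, s4, s6}. That leaves s5 unreachable — 1 in total.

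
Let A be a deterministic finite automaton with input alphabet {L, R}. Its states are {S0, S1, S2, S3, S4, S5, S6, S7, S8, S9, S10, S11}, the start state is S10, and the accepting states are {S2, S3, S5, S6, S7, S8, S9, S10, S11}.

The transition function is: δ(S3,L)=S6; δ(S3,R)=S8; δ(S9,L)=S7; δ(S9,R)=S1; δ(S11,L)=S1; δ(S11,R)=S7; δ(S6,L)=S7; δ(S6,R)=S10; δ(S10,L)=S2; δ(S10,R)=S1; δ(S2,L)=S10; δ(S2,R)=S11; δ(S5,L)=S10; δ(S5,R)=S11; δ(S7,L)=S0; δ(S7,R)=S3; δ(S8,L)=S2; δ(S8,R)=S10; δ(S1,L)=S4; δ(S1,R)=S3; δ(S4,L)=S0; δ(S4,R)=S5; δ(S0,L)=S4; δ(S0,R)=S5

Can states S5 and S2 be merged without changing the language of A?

States {S9} cannot be reached from the start state, so discard them.
Start with accepting vs non-accepting: {S2,S3,S5,S6,S7,S8,S10,S11} | {S0,S1,S4}.
On input L, block {S2,S3,S5,S6,S7,S8,S10,S11} splits into {S2,S3,S5,S6,S8,S10} and {S7,S11}.
On input L, block {S2,S3,S5,S6,S8,S10} splits into {S2,S3,S5,S8,S10} and {S6}.
On input L, block {S2,S3,S5,S8,S10} splits into {S2,S5,S8,S10} and {S3}.
Refine {S2,S5,S8,S10} on symbol R: members go to different blocks, giving {S2,S5} and {S8} and {S10}.
Split {S0,S1,S4} by δ(·,R) → {S0,S4} and {S1}.
Refine {S7,S11} on symbol L: members go to different blocks, giving {S7} and {S11}.
The partition is now stable with 9 blocks: {S2,S5} | {S0,S4} | {S7} | {S6} | {S3} | {S8} | {S10} | {S1} | {S11}.
S5 and S2 lie in the same block of the stable partition, so they are equivalent — no string distinguishes them.

Yes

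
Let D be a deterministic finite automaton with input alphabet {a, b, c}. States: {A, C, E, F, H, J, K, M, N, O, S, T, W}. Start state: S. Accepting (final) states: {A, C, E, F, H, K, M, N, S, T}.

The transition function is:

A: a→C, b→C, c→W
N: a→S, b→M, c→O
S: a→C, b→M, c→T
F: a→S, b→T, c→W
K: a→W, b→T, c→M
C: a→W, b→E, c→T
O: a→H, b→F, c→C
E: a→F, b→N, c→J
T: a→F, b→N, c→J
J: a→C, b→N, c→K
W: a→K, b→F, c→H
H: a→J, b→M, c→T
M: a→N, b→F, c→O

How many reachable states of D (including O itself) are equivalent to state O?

First remove the unreachable states {A}; 12 states remain.
Initial partition by acceptance: {C,E,F,H,K,M,N,S,T} | {J,O,W}.
On input a, block {C,E,F,H,K,M,N,S,T} splits into {E,F,M,N,S,T} and {C,H,K}.
On input a, block {E,F,M,N,S,T} splits into {E,F,M,N,T} and {S}.
Refine {E,F,M,N,T} on symbol a: members go to different blocks, giving {E,M,T} and {F,N}.
Stable partition: {E,M,T} | {J,O,W} | {C,H,K} | {S} | {F,N} — 5 equivalence classes.
State O belongs to the block {J,O,W}, which has 3 states.

3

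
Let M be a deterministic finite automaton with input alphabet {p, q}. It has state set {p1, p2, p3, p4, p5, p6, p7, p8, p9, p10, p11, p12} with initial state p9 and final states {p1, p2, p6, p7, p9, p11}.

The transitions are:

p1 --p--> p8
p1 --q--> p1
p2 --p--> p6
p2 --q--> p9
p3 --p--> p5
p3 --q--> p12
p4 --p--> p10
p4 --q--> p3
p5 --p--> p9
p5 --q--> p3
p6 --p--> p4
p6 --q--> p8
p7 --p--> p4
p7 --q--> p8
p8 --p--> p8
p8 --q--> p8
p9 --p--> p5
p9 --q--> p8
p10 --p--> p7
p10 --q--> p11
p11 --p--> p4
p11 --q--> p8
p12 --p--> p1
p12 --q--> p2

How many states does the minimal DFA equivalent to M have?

10

Every state is reachable, so we keep all 12.
Start with accepting vs non-accepting: {p1,p2,p6,p7,p9,p11} | {p3,p4,p5,p8,p10,p12}.
Refine {p1,p2,p6,p7,p9,p11} on symbol p: members go to different blocks, giving {p1,p6,p7,p9,p11} and {p2}.
Split {p1,p6,p7,p9,p11} by δ(·,q) → {p6,p7,p9,p11} and {p1}.
On input p, block {p3,p4,p5,p8,p10,p12} splits into {p3,p4,p8} and {p5,p10} and {p12}.
Refine {p6,p7,p9,p11} on symbol p: members go to different blocks, giving {p6,p7,p11} and {p9}.
Refine {p3,p4,p8} on symbol p: members go to different blocks, giving {p3,p4} and {p8}.
Refine {p3,p4} on symbol q: members go to different blocks, giving {p3} and {p4}.
Refine {p5,p10} on symbol p: members go to different blocks, giving {p5} and {p10}.
No further refinement is possible. Final partition (10 blocks): {p6,p7,p11} | {p3} | {p2} | {p1} | {p5} | {p12} | {p9} | {p8} | {p4} | {p10}.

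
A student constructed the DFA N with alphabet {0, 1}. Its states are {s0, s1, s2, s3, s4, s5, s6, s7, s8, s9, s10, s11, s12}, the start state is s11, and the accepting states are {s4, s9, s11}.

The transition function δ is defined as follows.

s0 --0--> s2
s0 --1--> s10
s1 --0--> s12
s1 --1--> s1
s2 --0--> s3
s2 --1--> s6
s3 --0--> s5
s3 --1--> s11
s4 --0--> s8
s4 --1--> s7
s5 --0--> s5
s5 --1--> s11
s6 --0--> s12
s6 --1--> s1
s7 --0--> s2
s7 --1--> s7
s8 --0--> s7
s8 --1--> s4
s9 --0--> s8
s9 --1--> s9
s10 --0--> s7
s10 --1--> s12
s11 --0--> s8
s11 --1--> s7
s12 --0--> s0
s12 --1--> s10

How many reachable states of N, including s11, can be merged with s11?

First remove the unreachable states {s9}; 12 states remain.
Start with accepting vs non-accepting: {s4,s11} | {s0,s1,s2,s3,s5,s6,s7,s8,s10,s12}.
Refine {s0,s1,s2,s3,s5,s6,s7,s8,s10,s12} on symbol 1: members go to different blocks, giving {s0,s1,s2,s6,s7,s10,s12} and {s3,s5,s8}.
Split {s0,s1,s2,s6,s7,s10,s12} by δ(·,0) → {s0,s1,s6,s7,s10,s12} and {s2}.
Refine {s0,s1,s6,s7,s10,s12} on symbol 0: members go to different blocks, giving {s1,s6,s10,s12} and {s0,s7}.
Split {s1,s6,s10,s12} by δ(·,0) → {s1,s6} and {s10,s12}.
On input 0, block {s3,s5,s8} splits into {s3,s5} and {s8}.
On input 1, block {s0,s7} splits into {s0} and {s7}.
Refine {s10,s12} on symbol 0: members go to different blocks, giving {s10} and {s12}.
No further refinement is possible. Final partition (9 blocks): {s4,s11} | {s1,s6} | {s3,s5} | {s2} | {s0} | {s10} | {s8} | {s7} | {s12}.
State s11 belongs to the block {s4,s11}, which has 2 states.

2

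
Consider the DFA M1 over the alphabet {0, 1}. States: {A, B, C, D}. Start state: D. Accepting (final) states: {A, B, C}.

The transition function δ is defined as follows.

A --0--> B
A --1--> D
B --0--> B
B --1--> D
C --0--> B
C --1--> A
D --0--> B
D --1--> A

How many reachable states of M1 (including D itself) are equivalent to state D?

1

States {C} cannot be reached from the start state, so discard them.
P0 = {A,B} | {D}.
The partition is now stable with 2 blocks: {A,B} | {D}.
The equivalence class containing D is {D}, of size 1.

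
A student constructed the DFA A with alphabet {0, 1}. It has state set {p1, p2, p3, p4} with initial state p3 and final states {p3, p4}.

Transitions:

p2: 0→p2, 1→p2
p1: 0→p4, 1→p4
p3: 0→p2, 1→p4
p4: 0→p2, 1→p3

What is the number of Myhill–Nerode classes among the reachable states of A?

2

States {p1} cannot be reached from the start state, so discard them.
P0 = {p3,p4} | {p2}.
No further refinement is possible. Final partition (2 blocks): {p3,p4} | {p2}.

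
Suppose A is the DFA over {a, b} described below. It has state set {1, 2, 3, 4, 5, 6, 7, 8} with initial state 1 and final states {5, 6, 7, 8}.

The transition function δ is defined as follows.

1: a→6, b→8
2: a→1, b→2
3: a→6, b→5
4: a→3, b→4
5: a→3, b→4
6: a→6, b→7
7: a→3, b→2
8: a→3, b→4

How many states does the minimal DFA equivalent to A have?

Initial partition by acceptance: {5,6,7,8} | {1,2,3,4}.
Refine {5,6,7,8} on symbol a: members go to different blocks, giving {5,7,8} and {6}.
Refine {1,2,3,4} on symbol a: members go to different blocks, giving {1,3} and {2,4}.
The partition is now stable with 4 blocks: {5,7,8} | {1,3} | {6} | {2,4}.

4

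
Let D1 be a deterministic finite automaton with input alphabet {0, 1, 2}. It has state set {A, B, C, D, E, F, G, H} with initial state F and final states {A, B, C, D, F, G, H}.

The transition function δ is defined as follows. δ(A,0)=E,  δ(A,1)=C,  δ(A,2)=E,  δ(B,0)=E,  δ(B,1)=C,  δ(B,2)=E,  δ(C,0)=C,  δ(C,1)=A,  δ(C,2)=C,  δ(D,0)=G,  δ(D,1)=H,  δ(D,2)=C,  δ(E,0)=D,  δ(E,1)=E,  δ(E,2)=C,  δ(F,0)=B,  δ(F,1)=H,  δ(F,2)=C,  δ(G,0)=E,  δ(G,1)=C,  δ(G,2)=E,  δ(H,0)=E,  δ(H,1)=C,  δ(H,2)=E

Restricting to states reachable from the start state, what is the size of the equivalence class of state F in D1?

Every state is reachable, so we keep all 8.
Initial partition by acceptance: {A,B,C,D,F,G,H} | {E}.
Refine {A,B,C,D,F,G,H} on symbol 0: members go to different blocks, giving {A,B,G,H} and {C,D,F}.
Refine {C,D,F} on symbol 0: members go to different blocks, giving {D,F} and {C}.
Stable partition: {A,B,G,H} | {E} | {D,F} | {C} — 4 equivalence classes.
State F belongs to the block {D,F}, which has 2 states.

2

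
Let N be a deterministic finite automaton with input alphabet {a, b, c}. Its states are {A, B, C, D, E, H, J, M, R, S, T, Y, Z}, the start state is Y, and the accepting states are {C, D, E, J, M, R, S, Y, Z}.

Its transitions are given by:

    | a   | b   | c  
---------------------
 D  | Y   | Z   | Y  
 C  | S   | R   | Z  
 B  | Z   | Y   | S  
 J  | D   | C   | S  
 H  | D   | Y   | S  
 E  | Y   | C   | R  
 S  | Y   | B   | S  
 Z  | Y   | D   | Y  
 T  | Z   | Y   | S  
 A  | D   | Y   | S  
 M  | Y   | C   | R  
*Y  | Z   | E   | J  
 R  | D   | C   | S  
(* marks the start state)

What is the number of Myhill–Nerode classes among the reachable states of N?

Reachable states from the start: {B,C,D,E,J,R,S,Y,Z}. Unreachable: {A,H,M,T} — drop them.
P0 = {C,D,E,J,R,S,Y,Z} | {B}.
Split {C,D,E,J,R,S,Y,Z} by δ(·,b) → {C,D,E,J,R,Y,Z} and {S}.
Split {C,D,E,J,R,Y,Z} by δ(·,a) → {D,E,J,R,Y,Z} and {C}.
On input b, block {D,E,J,R,Y,Z} splits into {D,Y,Z} and {E,J,R}.
Split {D,Y,Z} by δ(·,b) → {D,Z} and {Y}.
On input a, block {E,J,R} splits into {J,R} and {E}.
Stable partition: {D,Z} | {B} | {S} | {C} | {J,R} | {Y} | {E} — 7 equivalence classes.

7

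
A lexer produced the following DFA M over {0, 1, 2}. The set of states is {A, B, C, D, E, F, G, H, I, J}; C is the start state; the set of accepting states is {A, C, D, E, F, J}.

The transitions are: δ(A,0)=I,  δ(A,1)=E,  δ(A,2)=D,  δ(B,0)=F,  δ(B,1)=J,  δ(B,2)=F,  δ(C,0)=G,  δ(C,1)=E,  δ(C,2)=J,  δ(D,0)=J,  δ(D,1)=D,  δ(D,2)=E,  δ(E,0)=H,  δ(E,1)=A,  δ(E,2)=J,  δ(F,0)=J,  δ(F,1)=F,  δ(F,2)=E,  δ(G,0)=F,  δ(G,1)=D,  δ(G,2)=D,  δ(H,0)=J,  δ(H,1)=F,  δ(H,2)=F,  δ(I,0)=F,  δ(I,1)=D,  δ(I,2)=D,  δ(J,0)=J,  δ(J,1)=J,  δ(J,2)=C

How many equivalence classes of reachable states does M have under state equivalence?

3

Reachable states from the start: {A,C,D,E,F,G,H,I,J}. Unreachable: {B} — drop them.
P0 = {A,C,D,E,F,J} | {G,H,I}.
Split {A,C,D,E,F,J} by δ(·,0) → {A,C,E} and {D,F,J}.
Stable partition: {A,C,E} | {G,H,I} | {D,F,J} — 3 equivalence classes.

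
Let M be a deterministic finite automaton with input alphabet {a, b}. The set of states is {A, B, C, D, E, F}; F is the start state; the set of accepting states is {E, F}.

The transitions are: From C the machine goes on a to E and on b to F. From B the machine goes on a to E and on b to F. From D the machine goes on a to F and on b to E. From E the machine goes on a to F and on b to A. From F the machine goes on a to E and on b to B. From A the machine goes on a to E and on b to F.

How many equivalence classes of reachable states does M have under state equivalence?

2

Reachable states from the start: {A,B,E,F}. Unreachable: {C,D} — drop them.
Start with accepting vs non-accepting: {E,F} | {A,B}.
Stable partition: {E,F} | {A,B} — 2 equivalence classes.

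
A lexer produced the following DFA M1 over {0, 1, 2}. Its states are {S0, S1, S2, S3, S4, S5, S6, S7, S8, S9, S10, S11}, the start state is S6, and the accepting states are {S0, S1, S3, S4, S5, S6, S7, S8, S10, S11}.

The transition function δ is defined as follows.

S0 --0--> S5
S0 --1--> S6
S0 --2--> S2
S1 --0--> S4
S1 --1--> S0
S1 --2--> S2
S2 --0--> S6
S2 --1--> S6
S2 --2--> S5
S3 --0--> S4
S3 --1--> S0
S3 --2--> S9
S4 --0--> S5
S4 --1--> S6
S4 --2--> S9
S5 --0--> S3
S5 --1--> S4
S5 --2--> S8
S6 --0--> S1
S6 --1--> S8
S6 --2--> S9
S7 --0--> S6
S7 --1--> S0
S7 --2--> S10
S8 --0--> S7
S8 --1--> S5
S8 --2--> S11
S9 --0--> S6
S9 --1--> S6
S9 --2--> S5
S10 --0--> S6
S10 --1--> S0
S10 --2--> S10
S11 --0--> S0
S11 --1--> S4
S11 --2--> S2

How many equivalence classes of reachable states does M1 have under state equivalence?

All states are reachable from the start state.
Start with accepting vs non-accepting: {S0,S1,S3,S4,S5,S6,S7,S8,S10,S11} | {S2,S9}.
On input 2, block {S0,S1,S3,S4,S5,S6,S7,S8,S10,S11} splits into {S0,S1,S3,S4,S6,S11} and {S5,S7,S8,S10}.
Refine {S0,S1,S3,S4,S6,S11} on symbol 0: members go to different blocks, giving {S1,S3,S6,S11} and {S0,S4}.
Refine {S1,S3,S6,S11} on symbol 0: members go to different blocks, giving {S1,S3,S11} and {S6}.
Split {S5,S7,S8,S10} by δ(·,0) → {S7,S10} and {S5} and {S8}.
Stable partition: {S1,S3,S11} | {S2,S9} | {S7,S10} | {S0,S4} | {S6} | {S5} | {S8} — 7 equivalence classes.

7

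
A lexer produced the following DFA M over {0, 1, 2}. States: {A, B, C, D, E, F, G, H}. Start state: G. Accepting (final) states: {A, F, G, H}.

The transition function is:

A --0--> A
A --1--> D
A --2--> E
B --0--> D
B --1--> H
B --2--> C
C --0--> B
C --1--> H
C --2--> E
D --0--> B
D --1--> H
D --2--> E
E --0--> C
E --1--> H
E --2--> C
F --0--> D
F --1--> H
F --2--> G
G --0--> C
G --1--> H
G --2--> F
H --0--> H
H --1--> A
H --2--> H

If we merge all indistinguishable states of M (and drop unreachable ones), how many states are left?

Start with accepting vs non-accepting: {A,F,G,H} | {B,C,D,E}.
Refine {A,F,G,H} on symbol 0: members go to different blocks, giving {A,H} and {F,G}.
Split {A,H} by δ(·,1) → {A} and {H}.
The partition is now stable with 4 blocks: {A} | {B,C,D,E} | {F,G} | {H}.

4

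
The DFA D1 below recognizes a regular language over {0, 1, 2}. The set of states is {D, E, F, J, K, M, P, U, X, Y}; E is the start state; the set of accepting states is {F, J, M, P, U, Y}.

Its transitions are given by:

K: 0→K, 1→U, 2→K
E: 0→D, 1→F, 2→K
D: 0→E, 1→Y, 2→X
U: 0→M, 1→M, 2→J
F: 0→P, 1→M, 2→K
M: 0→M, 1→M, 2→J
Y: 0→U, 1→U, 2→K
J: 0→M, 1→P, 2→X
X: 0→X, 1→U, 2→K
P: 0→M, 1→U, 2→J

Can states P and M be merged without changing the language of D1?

Yes

Start with accepting vs non-accepting: {F,J,M,P,U,Y} | {D,E,K,X}.
Refine {F,J,M,P,U,Y} on symbol 2: members go to different blocks, giving {M,P,U} and {F,J,Y}.
Split {D,E,K,X} by δ(·,1) → {D,E} and {K,X}.
Stable partition: {M,P,U} | {D,E} | {F,J,Y} | {K,X} — 4 equivalence classes.
P and M lie in the same block of the stable partition, so they are equivalent — no string distinguishes them.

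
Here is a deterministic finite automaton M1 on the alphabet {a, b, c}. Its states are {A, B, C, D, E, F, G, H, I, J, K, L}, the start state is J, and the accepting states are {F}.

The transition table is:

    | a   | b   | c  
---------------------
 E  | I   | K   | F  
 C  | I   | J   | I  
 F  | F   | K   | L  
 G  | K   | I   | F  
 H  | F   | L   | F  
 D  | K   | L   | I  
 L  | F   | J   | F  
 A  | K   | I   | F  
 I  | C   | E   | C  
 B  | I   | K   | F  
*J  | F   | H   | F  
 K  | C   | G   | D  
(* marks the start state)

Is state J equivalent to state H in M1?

States {A,B} cannot be reached from the start state, so discard them.
P0 = {F} | {C,D,E,G,H,I,J,K,L}.
Refine {C,D,E,G,H,I,J,K,L} on symbol a: members go to different blocks, giving {C,D,E,G,I,K} and {H,J,L}.
Refine {C,D,E,G,I,K} on symbol b: members go to different blocks, giving {E,G,I,K} and {C,D}.
On input a, block {E,G,I,K} splits into {E,G} and {I,K}.
Stable partition: {F} | {E,G} | {H,J,L} | {C,D} | {I,K} — 5 equivalence classes.
J and H lie in the same block of the stable partition, so they are equivalent — no string distinguishes them.

Yes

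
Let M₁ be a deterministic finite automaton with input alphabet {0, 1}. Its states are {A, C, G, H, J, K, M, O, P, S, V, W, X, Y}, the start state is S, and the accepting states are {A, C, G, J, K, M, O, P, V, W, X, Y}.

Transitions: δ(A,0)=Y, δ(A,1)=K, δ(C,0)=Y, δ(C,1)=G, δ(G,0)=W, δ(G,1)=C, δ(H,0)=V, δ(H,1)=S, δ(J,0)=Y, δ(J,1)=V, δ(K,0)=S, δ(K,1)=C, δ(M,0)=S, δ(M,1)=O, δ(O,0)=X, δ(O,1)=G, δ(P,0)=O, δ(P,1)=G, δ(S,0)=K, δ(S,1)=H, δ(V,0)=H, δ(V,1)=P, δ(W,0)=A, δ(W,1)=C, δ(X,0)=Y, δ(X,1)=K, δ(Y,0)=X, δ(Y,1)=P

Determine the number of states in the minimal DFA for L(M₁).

5

First remove the unreachable states {J,M}; 12 states remain.
Start with accepting vs non-accepting: {A,C,G,K,O,P,V,W,X,Y} | {H,S}.
On input 0, block {A,C,G,K,O,P,V,W,X,Y} splits into {A,C,G,O,P,W,X,Y} and {K,V}.
Split {A,C,G,O,P,W,X,Y} by δ(·,1) → {C,G,O,P,W,Y} and {A,X}.
Refine {C,G,O,P,W,Y} on symbol 0: members go to different blocks, giving {C,G,P} and {O,W,Y}.
No further refinement is possible. Final partition (5 blocks): {C,G,P} | {H,S} | {K,V} | {A,X} | {O,W,Y}.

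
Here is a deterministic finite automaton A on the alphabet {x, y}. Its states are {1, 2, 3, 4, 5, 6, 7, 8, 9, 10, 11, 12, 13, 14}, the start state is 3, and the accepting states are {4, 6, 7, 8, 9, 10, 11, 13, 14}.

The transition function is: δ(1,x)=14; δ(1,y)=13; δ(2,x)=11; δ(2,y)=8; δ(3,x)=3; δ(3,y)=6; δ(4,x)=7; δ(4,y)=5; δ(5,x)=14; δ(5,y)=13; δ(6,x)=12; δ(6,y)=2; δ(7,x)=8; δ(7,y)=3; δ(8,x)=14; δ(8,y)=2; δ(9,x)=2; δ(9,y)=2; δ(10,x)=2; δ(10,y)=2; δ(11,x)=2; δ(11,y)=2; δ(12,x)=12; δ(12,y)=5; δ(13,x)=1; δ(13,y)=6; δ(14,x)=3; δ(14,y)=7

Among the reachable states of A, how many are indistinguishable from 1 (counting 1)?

2

First remove the unreachable states {4,9,10}; 11 states remain.
P0 = {6,7,8,11,13,14} | {1,2,3,5,12}.
Split {6,7,8,11,13,14} by δ(·,x) → {6,11,13,14} and {7,8}.
Refine {6,11,13,14} on symbol y: members go to different blocks, giving {6,11} and {13} and {14}.
Split {1,2,3,5,12} by δ(·,x) → {1,5} and {3,12} and {2}.
Split {6,11} by δ(·,x) → {6} and {11}.
Refine {7,8} on symbol x: members go to different blocks, giving {7} and {8}.
Refine {3,12} on symbol y: members go to different blocks, giving {3} and {12}.
The partition is now stable with 10 blocks: {6} | {1,5} | {7} | {13} | {14} | {3} | {2} | {11} | {8} | {12}.
State 1 belongs to the block {1,5}, which has 2 states.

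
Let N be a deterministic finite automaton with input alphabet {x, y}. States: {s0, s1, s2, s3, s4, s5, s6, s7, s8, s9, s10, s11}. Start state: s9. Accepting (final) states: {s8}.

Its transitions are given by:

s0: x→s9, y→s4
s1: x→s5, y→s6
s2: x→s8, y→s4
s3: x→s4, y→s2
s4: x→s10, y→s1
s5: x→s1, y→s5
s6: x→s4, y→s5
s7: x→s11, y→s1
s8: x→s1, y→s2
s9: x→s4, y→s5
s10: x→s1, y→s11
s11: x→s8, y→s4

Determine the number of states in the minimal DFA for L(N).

Reachable states from the start: {s1,s2,s4,s5,s6,s8,s9,s10,s11}. Unreachable: {s0,s3,s7} — drop them.
P0 = {s8} | {s1,s2,s4,s5,s6,s9,s10,s11}.
On input x, block {s1,s2,s4,s5,s6,s9,s10,s11} splits into {s1,s4,s5,s6,s9,s10} and {s2,s11}.
Refine {s1,s4,s5,s6,s9,s10} on symbol y: members go to different blocks, giving {s1,s4,s5,s6,s9} and {s10}.
On input x, block {s1,s4,s5,s6,s9} splits into {s1,s5,s6,s9} and {s4}.
Split {s1,s5,s6,s9} by δ(·,x) → {s1,s5} and {s6,s9}.
Refine {s1,s5} on symbol y: members go to different blocks, giving {s1} and {s5}.
No further refinement is possible. Final partition (7 blocks): {s8} | {s1} | {s2,s11} | {s10} | {s4} | {s6,s9} | {s5}.

7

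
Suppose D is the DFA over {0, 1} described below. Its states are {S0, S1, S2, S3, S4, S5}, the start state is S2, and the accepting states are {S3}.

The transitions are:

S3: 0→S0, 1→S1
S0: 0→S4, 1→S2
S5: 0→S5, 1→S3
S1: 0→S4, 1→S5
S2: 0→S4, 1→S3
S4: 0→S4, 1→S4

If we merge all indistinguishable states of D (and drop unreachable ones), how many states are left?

6

P0 = {S3} | {S0,S1,S2,S4,S5}.
On input 1, block {S0,S1,S2,S4,S5} splits into {S0,S1,S4} and {S2,S5}.
On input 1, block {S0,S1,S4} splits into {S0,S1} and {S4}.
On input 0, block {S2,S5} splits into {S2} and {S5}.
On input 1, block {S0,S1} splits into {S0} and {S1}.
The partition is now stable with 6 blocks: {S3} | {S0} | {S2} | {S4} | {S5} | {S1}.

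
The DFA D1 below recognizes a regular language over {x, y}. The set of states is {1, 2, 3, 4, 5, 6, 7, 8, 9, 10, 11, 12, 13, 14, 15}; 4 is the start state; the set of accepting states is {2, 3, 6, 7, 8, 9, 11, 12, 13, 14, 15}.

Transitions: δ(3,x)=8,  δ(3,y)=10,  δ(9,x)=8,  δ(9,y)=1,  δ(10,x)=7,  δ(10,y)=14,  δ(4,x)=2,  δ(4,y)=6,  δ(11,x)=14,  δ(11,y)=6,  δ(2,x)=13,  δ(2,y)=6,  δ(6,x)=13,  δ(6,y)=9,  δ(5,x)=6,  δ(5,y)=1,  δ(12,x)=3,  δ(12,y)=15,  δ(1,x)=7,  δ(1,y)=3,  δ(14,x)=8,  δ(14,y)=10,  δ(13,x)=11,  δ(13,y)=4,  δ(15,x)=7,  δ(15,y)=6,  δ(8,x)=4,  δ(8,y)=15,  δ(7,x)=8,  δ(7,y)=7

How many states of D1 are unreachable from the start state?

2

Starting at 4 and following transitions, the reachable set is {1, 2, 3, 4, 6, 7, 8, 9, 10, 11, 13, 14, 15}. That leaves 5, 12 unreachable — 2 in total.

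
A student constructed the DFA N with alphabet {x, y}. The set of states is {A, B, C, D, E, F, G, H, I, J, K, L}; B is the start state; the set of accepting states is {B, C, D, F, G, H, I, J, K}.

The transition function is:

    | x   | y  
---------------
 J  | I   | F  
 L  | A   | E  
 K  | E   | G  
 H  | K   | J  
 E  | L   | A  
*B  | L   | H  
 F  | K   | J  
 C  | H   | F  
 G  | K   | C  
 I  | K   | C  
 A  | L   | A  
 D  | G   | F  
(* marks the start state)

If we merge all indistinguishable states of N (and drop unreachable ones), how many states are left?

4

First remove the unreachable states {D}; 11 states remain.
Start with accepting vs non-accepting: {B,C,F,G,H,I,J,K} | {A,E,L}.
Refine {B,C,F,G,H,I,J,K} on symbol x: members go to different blocks, giving {C,F,G,H,I,J} and {B,K}.
On input x, block {C,F,G,H,I,J} splits into {F,G,H,I} and {C,J}.
Stable partition: {F,G,H,I} | {A,E,L} | {B,K} | {C,J} — 4 equivalence classes.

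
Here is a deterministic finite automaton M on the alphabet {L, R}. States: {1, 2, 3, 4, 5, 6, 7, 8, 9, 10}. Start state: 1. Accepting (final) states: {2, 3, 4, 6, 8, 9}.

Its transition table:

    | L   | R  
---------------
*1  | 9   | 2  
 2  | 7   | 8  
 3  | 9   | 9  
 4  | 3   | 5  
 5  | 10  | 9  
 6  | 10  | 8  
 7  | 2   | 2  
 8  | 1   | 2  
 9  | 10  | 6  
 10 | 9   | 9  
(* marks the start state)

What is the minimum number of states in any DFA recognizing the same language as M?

2

First remove the unreachable states {3,4,5}; 7 states remain.
P0 = {2,6,8,9} | {1,7,10}.
No further refinement is possible. Final partition (2 blocks): {2,6,8,9} | {1,7,10}.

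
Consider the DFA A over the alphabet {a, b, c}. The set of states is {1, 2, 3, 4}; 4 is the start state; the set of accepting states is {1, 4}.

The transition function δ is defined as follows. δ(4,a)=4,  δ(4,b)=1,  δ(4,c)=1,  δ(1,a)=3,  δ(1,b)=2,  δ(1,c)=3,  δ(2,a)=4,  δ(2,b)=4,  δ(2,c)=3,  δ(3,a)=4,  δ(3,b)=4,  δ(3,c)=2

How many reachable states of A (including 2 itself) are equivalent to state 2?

2

Every state is reachable, so we keep all 4.
P0 = {1,4} | {2,3}.
Split {1,4} by δ(·,a) → {1} and {4}.
Stable partition: {1} | {2,3} | {4} — 3 equivalence classes.
State 2 belongs to the block {2,3}, which has 2 states.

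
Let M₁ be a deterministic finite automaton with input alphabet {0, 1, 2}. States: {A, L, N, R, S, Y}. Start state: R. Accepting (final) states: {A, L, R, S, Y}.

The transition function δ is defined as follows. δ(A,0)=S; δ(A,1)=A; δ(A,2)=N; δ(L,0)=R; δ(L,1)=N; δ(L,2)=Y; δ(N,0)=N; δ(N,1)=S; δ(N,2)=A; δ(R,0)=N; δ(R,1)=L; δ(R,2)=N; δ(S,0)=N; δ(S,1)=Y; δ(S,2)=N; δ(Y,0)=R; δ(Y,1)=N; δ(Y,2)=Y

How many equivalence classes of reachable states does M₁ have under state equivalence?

4

P0 = {A,L,R,S,Y} | {N}.
Split {A,L,R,S,Y} by δ(·,0) → {A,L,Y} and {R,S}.
Refine {A,L,Y} on symbol 1: members go to different blocks, giving {L,Y} and {A}.
The partition is now stable with 4 blocks: {L,Y} | {N} | {R,S} | {A}.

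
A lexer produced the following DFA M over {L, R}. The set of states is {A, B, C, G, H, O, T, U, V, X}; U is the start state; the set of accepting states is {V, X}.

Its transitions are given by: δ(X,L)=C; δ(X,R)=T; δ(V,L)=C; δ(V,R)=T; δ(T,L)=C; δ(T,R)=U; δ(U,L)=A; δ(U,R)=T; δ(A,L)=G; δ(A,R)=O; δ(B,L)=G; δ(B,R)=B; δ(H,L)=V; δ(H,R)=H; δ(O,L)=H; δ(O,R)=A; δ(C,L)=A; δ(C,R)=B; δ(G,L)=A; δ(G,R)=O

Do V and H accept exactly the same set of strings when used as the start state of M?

First remove the unreachable states {X}; 9 states remain.
Start with accepting vs non-accepting: {V} | {A,B,C,G,H,O,T,U}.
On input L, block {A,B,C,G,H,O,T,U} splits into {A,B,C,G,O,T,U} and {H}.
Refine {A,B,C,G,O,T,U} on symbol L: members go to different blocks, giving {A,B,C,G,T,U} and {O}.
Refine {A,B,C,G,T,U} on symbol R: members go to different blocks, giving {B,C,T,U} and {A,G}.
Refine {B,C,T,U} on symbol L: members go to different blocks, giving {B,C,U} and {T}.
On input R, block {B,C,U} splits into {B,C} and {U}.
No further refinement is possible. Final partition (7 blocks): {V} | {B,C} | {H} | {O} | {A,G} | {T} | {U}.
V and H end up in different blocks, so they are distinguishable. For instance, the string 'ε' is accepted from only V.

No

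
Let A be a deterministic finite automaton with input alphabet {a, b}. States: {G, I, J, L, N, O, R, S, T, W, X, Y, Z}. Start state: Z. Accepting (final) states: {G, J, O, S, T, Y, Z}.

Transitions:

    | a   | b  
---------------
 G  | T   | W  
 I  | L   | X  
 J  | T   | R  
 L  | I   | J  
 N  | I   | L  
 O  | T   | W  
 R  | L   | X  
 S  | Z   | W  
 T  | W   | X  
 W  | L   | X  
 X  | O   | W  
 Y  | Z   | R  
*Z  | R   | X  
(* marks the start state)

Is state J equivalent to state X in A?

States {G,N,S,Y} cannot be reached from the start state, so discard them.
Initial partition by acceptance: {J,O,T,Z} | {I,L,R,W,X}.
On input a, block {J,O,T,Z} splits into {T,Z} and {J,O}.
Split {I,L,R,W,X} by δ(·,a) → {I,L,R,W} and {X}.
Split {I,L,R,W} by δ(·,b) → {I,R,W} and {L}.
No further refinement is possible. Final partition (5 blocks): {T,Z} | {I,R,W} | {J,O} | {X} | {L}.
J and X end up in different blocks, so they are distinguishable. For instance, the string 'ε' is accepted from only J.

No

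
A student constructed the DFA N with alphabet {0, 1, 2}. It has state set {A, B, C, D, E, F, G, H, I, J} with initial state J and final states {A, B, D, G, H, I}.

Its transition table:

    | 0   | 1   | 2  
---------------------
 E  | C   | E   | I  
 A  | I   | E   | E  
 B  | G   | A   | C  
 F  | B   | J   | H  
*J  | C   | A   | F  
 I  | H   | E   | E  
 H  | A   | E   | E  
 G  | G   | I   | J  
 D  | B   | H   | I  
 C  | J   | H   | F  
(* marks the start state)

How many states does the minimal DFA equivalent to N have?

States {D} cannot be reached from the start state, so discard them.
Start with accepting vs non-accepting: {A,B,G,H,I} | {C,E,F,J}.
On input 1, block {A,B,G,H,I} splits into {A,H,I} and {B,G}.
Split {C,E,F,J} by δ(·,0) → {C,E,J} and {F}.
Split {C,E,J} by δ(·,1) → {C,J} and {E}.
No further refinement is possible. Final partition (5 blocks): {A,H,I} | {C,J} | {B,G} | {F} | {E}.

5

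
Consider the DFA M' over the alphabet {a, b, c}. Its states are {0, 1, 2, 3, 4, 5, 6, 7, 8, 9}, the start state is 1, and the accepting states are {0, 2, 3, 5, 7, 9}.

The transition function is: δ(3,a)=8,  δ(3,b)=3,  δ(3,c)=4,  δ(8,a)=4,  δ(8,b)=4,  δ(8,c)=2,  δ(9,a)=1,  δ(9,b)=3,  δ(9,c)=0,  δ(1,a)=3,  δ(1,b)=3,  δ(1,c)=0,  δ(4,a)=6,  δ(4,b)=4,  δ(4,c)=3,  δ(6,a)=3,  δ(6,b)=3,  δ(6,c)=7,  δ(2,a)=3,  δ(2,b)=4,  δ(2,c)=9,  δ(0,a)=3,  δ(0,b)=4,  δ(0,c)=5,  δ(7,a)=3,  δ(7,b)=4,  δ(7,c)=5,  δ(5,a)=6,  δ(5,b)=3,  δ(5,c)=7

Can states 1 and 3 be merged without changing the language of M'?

P0 = {0,2,3,5,7,9} | {1,4,6,8}.
Refine {0,2,3,5,7,9} on symbol a: members go to different blocks, giving {0,2,7} and {3,5,9}.
Refine {1,4,6,8} on symbol a: members go to different blocks, giving {1,6} and {4,8}.
On input a, block {3,5,9} splits into {5,9} and {3}.
Refine {4,8} on symbol a: members go to different blocks, giving {4} and {8}.
The partition is now stable with 6 blocks: {0,2,7} | {1,6} | {5,9} | {4} | {3} | {8}.
1 and 3 end up in different blocks, so they are distinguishable. For instance, the string 'ε' is accepted from only 3.

No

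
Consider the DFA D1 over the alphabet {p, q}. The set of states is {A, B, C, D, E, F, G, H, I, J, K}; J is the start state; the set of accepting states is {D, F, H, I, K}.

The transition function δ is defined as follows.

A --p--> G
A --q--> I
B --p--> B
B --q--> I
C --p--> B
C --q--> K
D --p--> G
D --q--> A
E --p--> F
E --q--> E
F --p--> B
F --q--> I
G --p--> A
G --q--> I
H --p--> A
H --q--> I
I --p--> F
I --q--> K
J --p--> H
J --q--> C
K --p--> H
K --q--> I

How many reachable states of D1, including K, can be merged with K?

First remove the unreachable states {D,E}; 9 states remain.
P0 = {F,H,I,K} | {A,B,C,G,J}.
Refine {F,H,I,K} on symbol p: members go to different blocks, giving {F,H} and {I,K}.
Refine {A,B,C,G,J} on symbol p: members go to different blocks, giving {A,B,C,G} and {J}.
The partition is now stable with 4 blocks: {F,H} | {A,B,C,G} | {I,K} | {J}.
State K belongs to the block {I,K}, which has 2 states.

2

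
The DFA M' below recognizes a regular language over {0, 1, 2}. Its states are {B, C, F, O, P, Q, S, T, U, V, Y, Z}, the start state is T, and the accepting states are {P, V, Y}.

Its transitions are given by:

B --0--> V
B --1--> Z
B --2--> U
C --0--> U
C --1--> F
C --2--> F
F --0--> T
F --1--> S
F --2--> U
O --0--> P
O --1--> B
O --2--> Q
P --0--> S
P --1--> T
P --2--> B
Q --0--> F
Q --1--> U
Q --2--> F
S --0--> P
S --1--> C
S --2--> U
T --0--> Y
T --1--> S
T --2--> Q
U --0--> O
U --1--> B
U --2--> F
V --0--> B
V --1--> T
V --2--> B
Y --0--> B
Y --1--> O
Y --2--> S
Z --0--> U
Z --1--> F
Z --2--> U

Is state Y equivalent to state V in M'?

Yes

Start with accepting vs non-accepting: {P,V,Y} | {B,C,F,O,Q,S,T,U,Z}.
On input 0, block {B,C,F,O,Q,S,T,U,Z} splits into {C,F,Q,U,Z} and {B,O,S,T}.
Split {C,F,Q,U,Z} by δ(·,0) → {C,Q,Z} and {F,U}.
Refine {B,O,S,T} on symbol 1: members go to different blocks, giving {B,S} and {O,T}.
The partition is now stable with 5 blocks: {P,V,Y} | {C,Q,Z} | {B,S} | {F,U} | {O,T}.
Y and V lie in the same block of the stable partition, so they are equivalent — no string distinguishes them.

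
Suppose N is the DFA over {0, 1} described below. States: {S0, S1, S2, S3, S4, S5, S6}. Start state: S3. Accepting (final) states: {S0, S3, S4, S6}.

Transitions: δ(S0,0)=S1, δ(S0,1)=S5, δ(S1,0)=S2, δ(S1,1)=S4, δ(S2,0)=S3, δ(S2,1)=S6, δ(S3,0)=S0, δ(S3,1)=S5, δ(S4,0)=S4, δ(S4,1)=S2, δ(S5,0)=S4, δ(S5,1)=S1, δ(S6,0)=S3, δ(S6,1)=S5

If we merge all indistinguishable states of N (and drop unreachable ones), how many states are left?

7

Initial partition by acceptance: {S0,S3,S4,S6} | {S1,S2,S5}.
On input 0, block {S0,S3,S4,S6} splits into {S3,S4,S6} and {S0}.
On input 0, block {S3,S4,S6} splits into {S4,S6} and {S3}.
On input 0, block {S4,S6} splits into {S4} and {S6}.
On input 0, block {S1,S2,S5} splits into {S1} and {S2} and {S5}.
No further refinement is possible. Final partition (7 blocks): {S4} | {S1} | {S0} | {S3} | {S6} | {S2} | {S5}.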